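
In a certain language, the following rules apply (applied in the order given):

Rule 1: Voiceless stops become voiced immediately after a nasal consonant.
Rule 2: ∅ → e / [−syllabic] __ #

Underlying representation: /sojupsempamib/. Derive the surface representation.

sojupsembamibe

Rule 1 (post-nasal voicing): /p/ is a voiceless stop immediately after the nasal /m/, so it voices to [b]. /sojupsempamib/ → sojupsembamib.
Rule 2 (final e-epenthesis): the form ends in the consonant /b/, so [e] is inserted word-finally. /sojupsembamib/ → sojupsembamibe.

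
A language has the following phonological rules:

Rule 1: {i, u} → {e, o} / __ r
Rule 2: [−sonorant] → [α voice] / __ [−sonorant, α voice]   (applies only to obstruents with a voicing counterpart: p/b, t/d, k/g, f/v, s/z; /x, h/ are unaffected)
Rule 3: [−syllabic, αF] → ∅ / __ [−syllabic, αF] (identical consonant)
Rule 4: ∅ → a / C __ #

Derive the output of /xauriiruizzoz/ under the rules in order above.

xaorieruizoza

Rule 1 (pre-rhotic lowering): /u/ is a high vowel immediately before /r/, so it lowers to [o]. /i/ is a high vowel immediately before /r/, so it lowers to [e]. /xauriiruizzoz/ → xaorieruizzoz.
Rule 2 (regressive voicing assimilation): no segment meets the environment; /xaorieruizzoz/ is unchanged.
Rule 3 (degemination): /zz/ is a geminate; the first /z/ deletes. /xaorieruizzoz/ → xaorieruizoz.
Rule 4 (final a-epenthesis): the form ends in the consonant /z/, so [a] is inserted word-finally. /xaorieruizoz/ → xaorieruizoza.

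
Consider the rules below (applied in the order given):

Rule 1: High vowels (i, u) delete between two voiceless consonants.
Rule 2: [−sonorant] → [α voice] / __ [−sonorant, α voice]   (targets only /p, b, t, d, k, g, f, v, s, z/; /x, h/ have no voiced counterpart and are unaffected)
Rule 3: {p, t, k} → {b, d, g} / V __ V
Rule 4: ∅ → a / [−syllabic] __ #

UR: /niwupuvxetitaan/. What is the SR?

Rule 1 (high vowel syncope): /i/ is a high vowel flanked by voiceless consonants /t/ and /t/, so it deletes. /niwupuvxetitaan/ → niwupuvxettaan.
Rule 2 (regressive voicing assimilation): /v/ precedes the voiceless obstruent /x/, so it devoices to [f] by assimilation. /niwupuvxettaan/ → niwupufxettaan.
Rule 3 (intervocalic voicing): /p/ is a voiceless stop between vowels /u/ and /u/, so it voices to [b]. /niwupufxettaan/ → niwubufxettaan.
Rule 4 (final a-epenthesis): the form ends in the consonant /n/, so [a] is inserted word-finally. /niwubufxettaan/ → niwubufxettaana.

niwubufxettaana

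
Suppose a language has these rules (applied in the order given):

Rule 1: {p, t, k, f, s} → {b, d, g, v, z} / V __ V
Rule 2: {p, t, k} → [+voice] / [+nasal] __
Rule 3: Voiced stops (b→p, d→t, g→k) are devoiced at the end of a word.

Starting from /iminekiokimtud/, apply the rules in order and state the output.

iminegiogimdut

Rule 1 (intervocalic voicing): /k/ is a voiceless obstruent between vowels /e/ and /i/, so it voices to [g]. /k/ is a voiceless obstruent between vowels /o/ and /i/, so it voices to [g]. /iminekiokimtud/ → iminegiogimtud.
Rule 2 (post-nasal voicing): /t/ is a voiceless stop immediately after the nasal /m/, so it voices to [d]. /iminegiogimtud/ → iminegiogimdud.
Rule 3 (final devoicing): /d/ is a voiced stop in word-final position, so it devoices to [t]. /iminegiogimdud/ → iminegiogimdut.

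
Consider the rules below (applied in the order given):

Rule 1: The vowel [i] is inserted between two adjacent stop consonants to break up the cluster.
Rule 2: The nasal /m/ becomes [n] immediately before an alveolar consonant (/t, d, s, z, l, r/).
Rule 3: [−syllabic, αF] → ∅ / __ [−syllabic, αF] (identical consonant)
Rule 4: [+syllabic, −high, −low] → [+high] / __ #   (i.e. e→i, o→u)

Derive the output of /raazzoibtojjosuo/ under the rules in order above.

raazoibitojosuu

Rule 1 (stop-cluster i-epenthesis): /b/ and /t/ form a stop–stop cluster, so [i] is inserted between them. /raazzoibtojjosuo/ → raazzoibitojjosuo.
Rule 2 (nasal place assimilation): no segment meets the environment; /raazzoibitojjosuo/ is unchanged.
Rule 3 (degemination): /zz/ is a geminate; the first /z/ deletes. /jj/ is a geminate; the first /j/ deletes. /raazzoibitojjosuo/ → raazoibitojosuo.
Rule 4 (final vowel raising): /o/ is a mid vowel in word-final position, so it raises to [u]. /raazoibitojosuo/ → raazoibitojosuu.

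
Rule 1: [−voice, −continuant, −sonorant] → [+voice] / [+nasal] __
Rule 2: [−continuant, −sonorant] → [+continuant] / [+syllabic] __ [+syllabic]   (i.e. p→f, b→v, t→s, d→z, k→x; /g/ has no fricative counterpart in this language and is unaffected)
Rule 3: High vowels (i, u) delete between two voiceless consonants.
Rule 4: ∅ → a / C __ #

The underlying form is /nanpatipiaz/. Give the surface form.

nanbasfiaza

Rule 1 (post-nasal voicing): /p/ is a voiceless stop immediately after the nasal /n/, so it voices to [b]. /nanpatipiaz/ → nanbatipiaz.
Rule 2 (intervocalic spirantization): /t/ is a stop between vowels /a/ and /i/, so it spirantizes to the fricative [s]. /p/ is a stop between vowels /i/ and /i/, so it spirantizes to the fricative [f]. /nanbatipiaz/ → nanbasifiaz.
Rule 3 (high vowel syncope): /i/ is a high vowel flanked by voiceless consonants /s/ and /f/, so it deletes. /nanbasifiaz/ → nanbasfiaz.
Rule 4 (final a-epenthesis): the form ends in the consonant /z/, so [a] is inserted word-finally. /nanbasfiaz/ → nanbasfiaza.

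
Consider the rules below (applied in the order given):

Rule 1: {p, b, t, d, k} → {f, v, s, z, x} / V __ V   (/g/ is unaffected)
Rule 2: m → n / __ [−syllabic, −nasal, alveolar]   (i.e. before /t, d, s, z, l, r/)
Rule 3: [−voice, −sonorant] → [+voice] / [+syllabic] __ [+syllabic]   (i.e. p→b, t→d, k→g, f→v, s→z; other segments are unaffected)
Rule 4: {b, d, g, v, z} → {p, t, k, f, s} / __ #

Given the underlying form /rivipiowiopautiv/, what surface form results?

Rule 1 (intervocalic spirantization): /p/ is a stop between vowels /i/ and /i/, so it spirantizes to the fricative [f]. /p/ is a stop between vowels /o/ and /a/, so it spirantizes to the fricative [f]. /t/ is a stop between vowels /u/ and /i/, so it spirantizes to the fricative [s]. /rivipiowiopautiv/ → rivifiowiofausiv.
Rule 2 (nasal place assimilation): no segment meets the environment; /rivifiowiofausiv/ is unchanged.
Rule 3 (intervocalic voicing): /f/ is a voiceless obstruent between vowels /i/ and /i/, so it voices to [v]. /f/ is a voiceless obstruent between vowels /o/ and /a/, so it voices to [v]. /s/ is a voiceless obstruent between vowels /u/ and /i/, so it voices to [z]. /rivifiowiofausiv/ → riviviowiovauziv.
Rule 4 (final devoicing): /v/ is a voiced obstruent in word-final position, so it devoices to [f]. /riviviowiovauziv/ → riviviowiovauzif.

riviviowiovauzif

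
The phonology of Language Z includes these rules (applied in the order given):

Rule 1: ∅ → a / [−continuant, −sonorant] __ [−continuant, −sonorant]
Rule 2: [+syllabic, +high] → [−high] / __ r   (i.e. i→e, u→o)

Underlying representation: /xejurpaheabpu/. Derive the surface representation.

Rule 1 (stop-cluster a-epenthesis): /b/ and /p/ form a stop–stop cluster, so [a] is inserted between them. /xejurpaheabpu/ → xejurpaheabapu.
Rule 2 (pre-rhotic lowering): /u/ is a high vowel immediately before /r/, so it lowers to [o]. /xejurpaheabapu/ → xejorpaheabapu.

xejorpaheabapu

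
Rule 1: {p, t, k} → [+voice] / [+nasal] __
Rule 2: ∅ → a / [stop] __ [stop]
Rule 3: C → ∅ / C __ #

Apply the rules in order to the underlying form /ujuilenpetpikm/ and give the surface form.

Rule 1 (post-nasal voicing): /p/ is a voiceless stop immediately after the nasal /n/, so it voices to [b]. /ujuilenpetpikm/ → ujuilenbetpikm.
Rule 2 (stop-cluster a-epenthesis): /t/ and /p/ form a stop–stop cluster, so [a] is inserted between them. /ujuilenbetpikm/ → ujuilenbetapikm.
Rule 3 (final cluster simplification): /m/ is the second consonant of a word-final cluster /km/, so it deletes. /ujuilenbetapikm/ → ujuilenbetapik.

ujuilenbetapik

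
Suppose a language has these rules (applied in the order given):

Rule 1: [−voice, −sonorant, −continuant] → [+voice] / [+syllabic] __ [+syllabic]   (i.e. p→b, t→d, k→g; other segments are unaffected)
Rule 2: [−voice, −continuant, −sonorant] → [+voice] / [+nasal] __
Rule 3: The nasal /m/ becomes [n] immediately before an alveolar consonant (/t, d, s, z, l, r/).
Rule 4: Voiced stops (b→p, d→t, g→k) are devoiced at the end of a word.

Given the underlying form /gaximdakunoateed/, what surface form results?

gaxindagunoadeet

Rule 1 (intervocalic voicing): /k/ is a voiceless stop between vowels /a/ and /u/, so it voices to [g]. /t/ is a voiceless stop between vowels /a/ and /e/, so it voices to [d]. /gaximdakunoateed/ → gaximdagunoadeed.
Rule 2 (post-nasal voicing): no segment meets the environment; /gaximdagunoadeed/ is unchanged.
Rule 3 (nasal place assimilation): /m/ precedes the alveolar consonant /d/, so it assimilates in place to [n]. /gaximdagunoadeed/ → gaxindagunoadeed.
Rule 4 (final devoicing): /d/ is a voiced stop in word-final position, so it devoices to [t]. /gaxindagunoadeed/ → gaxindagunoadeet.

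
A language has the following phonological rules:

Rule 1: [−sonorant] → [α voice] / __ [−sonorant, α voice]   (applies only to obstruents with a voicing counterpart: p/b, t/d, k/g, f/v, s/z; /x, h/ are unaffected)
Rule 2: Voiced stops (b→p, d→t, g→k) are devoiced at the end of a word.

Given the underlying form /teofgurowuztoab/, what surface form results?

teovgurowustoap

Rule 1 (regressive voicing assimilation): /f/ precedes the voiced obstruent /g/, so it voices to [v] by assimilation. /z/ precedes the voiceless obstruent /t/, so it devoices to [s] by assimilation. /teofgurowuztoab/ → teovgurowustoab.
Rule 2 (final devoicing): /b/ is a voiced stop in word-final position, so it devoices to [p]. /teovgurowustoab/ → teovgurowustoap.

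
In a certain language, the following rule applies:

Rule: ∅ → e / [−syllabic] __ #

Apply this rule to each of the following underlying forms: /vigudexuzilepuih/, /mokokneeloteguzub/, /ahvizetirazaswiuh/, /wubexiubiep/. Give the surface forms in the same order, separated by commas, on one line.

vigudexuzilepuihe, mokokneeloteguzube, ahvizetirazaswiuhe, wubexiubiepe

/vigudexuzilepuih/: the form ends in the consonant /h/, so [e] is inserted word-finally. → [vigudexuzilepuihe].
/mokokneeloteguzub/: the form ends in the consonant /b/, so [e] is inserted word-finally. → [mokokneeloteguzube].
/ahvizetirazaswiuh/: the form ends in the consonant /h/, so [e] is inserted word-finally. → [ahvizetirazaswiuhe].
/wubexiubiep/: the form ends in the consonant /p/, so [e] is inserted word-finally. → [wubexiubiepe].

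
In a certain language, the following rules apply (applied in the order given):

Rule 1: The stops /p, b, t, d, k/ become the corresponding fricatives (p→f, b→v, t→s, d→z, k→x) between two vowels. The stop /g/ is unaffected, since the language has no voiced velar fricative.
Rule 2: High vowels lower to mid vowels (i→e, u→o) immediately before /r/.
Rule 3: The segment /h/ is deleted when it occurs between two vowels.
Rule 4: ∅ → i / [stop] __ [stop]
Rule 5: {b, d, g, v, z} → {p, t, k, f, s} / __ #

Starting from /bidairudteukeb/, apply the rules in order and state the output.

bizaeruditeuxep

Rule 1 (intervocalic spirantization): /d/ is a stop between vowels /i/ and /a/, so it spirantizes to the fricative [z]. /k/ is a stop between vowels /u/ and /e/, so it spirantizes to the fricative [x]. /bidairudteukeb/ → bizairudteuxeb.
Rule 2 (pre-rhotic lowering): /i/ is a high vowel immediately before /r/, so it lowers to [e]. /bizairudteuxeb/ → bizaerudteuxeb.
Rule 3 (intervocalic h-deletion): no segment meets the environment; /bizaerudteuxeb/ is unchanged.
Rule 4 (stop-cluster i-epenthesis): /d/ and /t/ form a stop–stop cluster, so [i] is inserted between them. /bizaerudteuxeb/ → bizaeruditeuxeb.
Rule 5 (final devoicing): /b/ is a voiced obstruent in word-final position, so it devoices to [p]. /bizaeruditeuxeb/ → bizaeruditeuxep.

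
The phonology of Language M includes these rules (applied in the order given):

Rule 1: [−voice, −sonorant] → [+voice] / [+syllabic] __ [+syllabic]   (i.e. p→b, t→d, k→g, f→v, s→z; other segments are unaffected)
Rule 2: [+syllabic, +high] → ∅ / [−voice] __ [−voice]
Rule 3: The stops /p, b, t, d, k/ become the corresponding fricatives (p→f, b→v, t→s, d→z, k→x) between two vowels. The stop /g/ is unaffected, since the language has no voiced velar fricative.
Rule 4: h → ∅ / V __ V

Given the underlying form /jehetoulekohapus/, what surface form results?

jeezoulegoavus

Rule 1 (intervocalic voicing): /t/ is a voiceless obstruent between vowels /e/ and /o/, so it voices to [d]. /k/ is a voiceless obstruent between vowels /e/ and /o/, so it voices to [g]. /p/ is a voiceless obstruent between vowels /a/ and /u/, so it voices to [b]. /jehetoulekohapus/ → jehedoulegohabus.
Rule 2 (high vowel syncope): no segment meets the environment; /jehedoulegohabus/ is unchanged.
Rule 3 (intervocalic spirantization): /d/ is a stop between vowels /e/ and /o/, so it spirantizes to the fricative [z]. /b/ is a stop between vowels /a/ and /u/, so it spirantizes to the fricative [v]. /jehedoulegohabus/ → jehezoulegohavus.
Rule 4 (intervocalic h-deletion): /h/ occurs between vowels /e/ and /e/, so it deletes. /h/ occurs between vowels /o/ and /a/, so it deletes. /jehezoulegohavus/ → jeezoulegoavus.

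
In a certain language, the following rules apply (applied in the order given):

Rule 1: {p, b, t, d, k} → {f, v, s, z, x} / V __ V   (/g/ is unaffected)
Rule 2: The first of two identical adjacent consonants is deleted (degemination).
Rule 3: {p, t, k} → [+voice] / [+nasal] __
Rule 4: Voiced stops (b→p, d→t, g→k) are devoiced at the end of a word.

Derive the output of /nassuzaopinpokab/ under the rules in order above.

Rule 1 (intervocalic spirantization): /p/ is a stop between vowels /o/ and /i/, so it spirantizes to the fricative [f]. /k/ is a stop between vowels /o/ and /a/, so it spirantizes to the fricative [x]. /nassuzaopinpokab/ → nassuzaofinpoxab.
Rule 2 (degemination): /ss/ is a geminate; the first /s/ deletes. /nassuzaofinpoxab/ → nasuzaofinpoxab.
Rule 3 (post-nasal voicing): /p/ is a voiceless stop immediately after the nasal /n/, so it voices to [b]. /nasuzaofinpoxab/ → nasuzaofinboxab.
Rule 4 (final devoicing): /b/ is a voiced stop in word-final position, so it devoices to [p]. /nasuzaofinboxab/ → nasuzaofinboxap.

nasuzaofinboxap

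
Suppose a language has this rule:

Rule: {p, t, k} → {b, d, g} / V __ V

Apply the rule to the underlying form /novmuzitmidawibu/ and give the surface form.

No segment of /novmuzitmidawibu/ meets the structural description of the rule, so the form surfaces unchanged.

novmuzitmidawibu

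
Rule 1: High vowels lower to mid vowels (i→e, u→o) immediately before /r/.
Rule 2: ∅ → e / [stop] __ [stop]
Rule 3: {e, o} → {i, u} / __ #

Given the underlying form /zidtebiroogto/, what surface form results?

Rule 1 (pre-rhotic lowering): /i/ is a high vowel immediately before /r/, so it lowers to [e]. /zidtebiroogto/ → zidteberoogto.
Rule 2 (stop-cluster e-epenthesis): /d/ and /t/ form a stop–stop cluster, so [e] is inserted between them. /g/ and /t/ form a stop–stop cluster, so [e] is inserted between them. /zidteberoogto/ → zideteberoogeto.
Rule 3 (final vowel raising): /o/ is a mid vowel in word-final position, so it raises to [u]. /zideteberoogeto/ → zideteberoogetu.

zideteberoogetu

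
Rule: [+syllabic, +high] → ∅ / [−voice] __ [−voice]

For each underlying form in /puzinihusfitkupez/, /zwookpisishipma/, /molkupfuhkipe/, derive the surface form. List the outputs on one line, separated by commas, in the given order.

puzinihsftkpez, zwookpsshpma, molkpfhkpe

/puzinihusfitkupez/: /u/ is a high vowel flanked by voiceless consonants /h/ and /s/, so it deletes. /i/ is a high vowel flanked by voiceless consonants /f/ and /t/, so it deletes. /u/ is a high vowel flanked by voiceless consonants /k/ and /p/, so it deletes. → [puzinihsftkpez].
/zwookpisishipma/: /i/ is a high vowel flanked by voiceless consonants /p/ and /s/, so it deletes. /i/ is a high vowel flanked by voiceless consonants /s/ and /s/, so it deletes. /i/ is a high vowel flanked by voiceless consonants /h/ and /p/, so it deletes. → [zwookpsshpma].
/molkupfuhkipe/: /u/ is a high vowel flanked by voiceless consonants /k/ and /p/, so it deletes. /u/ is a high vowel flanked by voiceless consonants /f/ and /h/, so it deletes. /i/ is a high vowel flanked by voiceless consonants /k/ and /p/, so it deletes. → [molkpfhkpe].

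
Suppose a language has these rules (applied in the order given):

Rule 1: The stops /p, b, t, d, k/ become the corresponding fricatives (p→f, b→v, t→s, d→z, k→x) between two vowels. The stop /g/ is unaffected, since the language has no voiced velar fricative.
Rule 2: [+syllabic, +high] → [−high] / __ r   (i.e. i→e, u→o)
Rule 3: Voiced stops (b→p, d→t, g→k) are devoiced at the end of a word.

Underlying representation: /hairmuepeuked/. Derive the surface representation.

Rule 1 (intervocalic spirantization): /p/ is a stop between vowels /e/ and /e/, so it spirantizes to the fricative [f]. /k/ is a stop between vowels /u/ and /e/, so it spirantizes to the fricative [x]. /hairmuepeuked/ → hairmuefeuxed.
Rule 2 (pre-rhotic lowering): /i/ is a high vowel immediately before /r/, so it lowers to [e]. /hairmuefeuxed/ → haermuefeuxed.
Rule 3 (final devoicing): /d/ is a voiced stop in word-final position, so it devoices to [t]. /haermuefeuxed/ → haermuefeuxet.

haermuefeuxet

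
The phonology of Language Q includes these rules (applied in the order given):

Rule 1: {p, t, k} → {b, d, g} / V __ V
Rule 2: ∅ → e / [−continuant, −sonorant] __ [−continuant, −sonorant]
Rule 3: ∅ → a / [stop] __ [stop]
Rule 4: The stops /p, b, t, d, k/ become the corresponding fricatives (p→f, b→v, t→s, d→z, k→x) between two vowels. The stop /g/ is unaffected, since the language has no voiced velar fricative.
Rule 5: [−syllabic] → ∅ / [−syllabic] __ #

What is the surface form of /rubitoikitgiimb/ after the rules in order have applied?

ruvizoigisegiim

Rule 1 (intervocalic voicing): /t/ is a voiceless stop between vowels /i/ and /o/, so it voices to [d]. /k/ is a voiceless stop between vowels /i/ and /i/, so it voices to [g]. /rubitoikitgiimb/ → rubidoigitgiimb.
Rule 2 (stop-cluster e-epenthesis): /t/ and /g/ form a stop–stop cluster, so [e] is inserted between them. /rubidoigitgiimb/ → rubidoigitegiimb.
Rule 3 (stop-cluster a-epenthesis): no segment meets the environment; /rubidoigitegiimb/ is unchanged.
Rule 4 (intervocalic spirantization): /b/ is a stop between vowels /u/ and /i/, so it spirantizes to the fricative [v]. /d/ is a stop between vowels /i/ and /o/, so it spirantizes to the fricative [z]. /t/ is a stop between vowels /i/ and /e/, so it spirantizes to the fricative [s]. /rubidoigitegiimb/ → ruvizoigisegiimb.
Rule 5 (final cluster simplification): /b/ is the second consonant of a word-final cluster /mb/, so it deletes. /ruvizoigisegiimb/ → ruvizoigisegiim.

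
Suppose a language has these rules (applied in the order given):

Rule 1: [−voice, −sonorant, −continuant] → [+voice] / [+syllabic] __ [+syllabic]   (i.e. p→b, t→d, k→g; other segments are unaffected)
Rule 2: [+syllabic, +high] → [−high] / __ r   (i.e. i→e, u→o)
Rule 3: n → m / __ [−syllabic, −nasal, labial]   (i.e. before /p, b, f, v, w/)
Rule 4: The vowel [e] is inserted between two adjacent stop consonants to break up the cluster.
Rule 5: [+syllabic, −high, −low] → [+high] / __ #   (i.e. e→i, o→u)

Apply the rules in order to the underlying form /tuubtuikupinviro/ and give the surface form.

Rule 1 (intervocalic voicing): /k/ is a voiceless stop between vowels /i/ and /u/, so it voices to [g]. /p/ is a voiceless stop between vowels /u/ and /i/, so it voices to [b]. /tuubtuikupinviro/ → tuubtuigubinviro.
Rule 2 (pre-rhotic lowering): /i/ is a high vowel immediately before /r/, so it lowers to [e]. /tuubtuigubinviro/ → tuubtuigubinvero.
Rule 3 (nasal place assimilation): /n/ precedes the labial consonant /v/, so it assimilates in place to [m]. /tuubtuigubinvero/ → tuubtuigubimvero.
Rule 4 (stop-cluster e-epenthesis): /b/ and /t/ form a stop–stop cluster, so [e] is inserted between them. /tuubtuigubimvero/ → tuubetuigubimvero.
Rule 5 (final vowel raising): /o/ is a mid vowel in word-final position, so it raises to [u]. /tuubetuigubimvero/ → tuubetuigubimveru.

tuubetuigubimveru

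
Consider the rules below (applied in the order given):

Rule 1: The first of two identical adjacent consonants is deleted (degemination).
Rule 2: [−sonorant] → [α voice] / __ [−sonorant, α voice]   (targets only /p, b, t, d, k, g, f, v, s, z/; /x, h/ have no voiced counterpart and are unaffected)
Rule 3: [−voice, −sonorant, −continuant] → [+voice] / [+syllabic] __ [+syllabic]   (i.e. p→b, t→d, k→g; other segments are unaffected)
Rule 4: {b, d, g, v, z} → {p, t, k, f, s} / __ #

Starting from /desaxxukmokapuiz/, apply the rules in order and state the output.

Rule 1 (degemination): /xx/ is a geminate; the first /x/ deletes. /desaxxukmokapuiz/ → desaxukmokapuiz.
Rule 2 (regressive voicing assimilation): no segment meets the environment; /desaxukmokapuiz/ is unchanged.
Rule 3 (intervocalic voicing): /k/ is a voiceless stop between vowels /o/ and /a/, so it voices to [g]. /p/ is a voiceless stop between vowels /a/ and /u/, so it voices to [b]. /desaxukmokapuiz/ → desaxukmogabuiz.
Rule 4 (final devoicing): /z/ is a voiced obstruent in word-final position, so it devoices to [s]. /desaxukmogabuiz/ → desaxukmogabuis.

desaxukmogabuis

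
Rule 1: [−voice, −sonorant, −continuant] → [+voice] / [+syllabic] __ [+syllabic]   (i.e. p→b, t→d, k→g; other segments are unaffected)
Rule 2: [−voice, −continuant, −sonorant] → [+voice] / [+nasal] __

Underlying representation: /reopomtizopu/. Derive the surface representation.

Rule 1 (intervocalic voicing): /p/ is a voiceless stop between vowels /o/ and /o/, so it voices to [b]. /p/ is a voiceless stop between vowels /o/ and /u/, so it voices to [b]. /reopomtizopu/ → reobomtizobu.
Rule 2 (post-nasal voicing): /t/ is a voiceless stop immediately after the nasal /m/, so it voices to [d]. /reobomtizobu/ → reobomdizobu.

reobomdizobu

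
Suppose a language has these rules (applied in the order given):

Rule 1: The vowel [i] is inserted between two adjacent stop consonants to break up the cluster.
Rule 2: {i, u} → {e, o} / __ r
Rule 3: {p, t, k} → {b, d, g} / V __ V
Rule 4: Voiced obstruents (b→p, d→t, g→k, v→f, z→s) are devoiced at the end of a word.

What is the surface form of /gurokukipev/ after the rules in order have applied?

Rule 1 (stop-cluster i-epenthesis): no segment meets the environment; /gurokukipev/ is unchanged.
Rule 2 (pre-rhotic lowering): /u/ is a high vowel immediately before /r/, so it lowers to [o]. /gurokukipev/ → gorokukipev.
Rule 3 (intervocalic voicing): /k/ is a voiceless stop between vowels /o/ and /u/, so it voices to [g]. /k/ is a voiceless stop between vowels /u/ and /i/, so it voices to [g]. /p/ is a voiceless stop between vowels /i/ and /e/, so it voices to [b]. /gorokukipev/ → gorogugibev.
Rule 4 (final devoicing): /v/ is a voiced obstruent in word-final position, so it devoices to [f]. /gorogugibev/ → gorogugibef.

gorogugibef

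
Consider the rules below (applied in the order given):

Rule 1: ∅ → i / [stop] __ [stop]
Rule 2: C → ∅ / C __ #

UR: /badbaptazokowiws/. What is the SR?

Rule 1 (stop-cluster i-epenthesis): /d/ and /b/ form a stop–stop cluster, so [i] is inserted between them. /p/ and /t/ form a stop–stop cluster, so [i] is inserted between them. /badbaptazokowiws/ → badibapitazokowiws.
Rule 2 (final cluster simplification): /s/ is the second consonant of a word-final cluster /ws/, so it deletes. /badibapitazokowiws/ → badibapitazokowiw.

badibapitazokowiw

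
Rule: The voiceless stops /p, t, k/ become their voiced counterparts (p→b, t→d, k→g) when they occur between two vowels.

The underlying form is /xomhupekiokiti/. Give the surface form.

xomhubegiogidi

/p/ is a voiceless stop between vowels /u/ and /e/, so it voices to [b].
/k/ is a voiceless stop between vowels /e/ and /i/, so it voices to [g].
/k/ is a voiceless stop between vowels /o/ and /i/, so it voices to [g].
/t/ is a voiceless stop between vowels /i/ and /i/, so it voices to [d].
Surface form: [xomhubegiogidi].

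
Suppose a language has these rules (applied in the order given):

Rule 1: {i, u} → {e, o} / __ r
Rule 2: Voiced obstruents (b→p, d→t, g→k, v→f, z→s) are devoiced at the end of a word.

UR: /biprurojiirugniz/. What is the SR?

Rule 1 (pre-rhotic lowering): /u/ is a high vowel immediately before /r/, so it lowers to [o]. /i/ is a high vowel immediately before /r/, so it lowers to [e]. /biprurojiirugniz/ → biprorojierugniz.
Rule 2 (final devoicing): /z/ is a voiced obstruent in word-final position, so it devoices to [s]. /biprorojierugniz/ → biprorojierugnis.

biprorojierugnis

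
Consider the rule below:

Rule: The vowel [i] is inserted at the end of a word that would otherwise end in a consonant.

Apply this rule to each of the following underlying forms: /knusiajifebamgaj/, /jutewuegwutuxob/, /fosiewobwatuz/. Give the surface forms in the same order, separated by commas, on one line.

/knusiajifebamgaj/: the form ends in the consonant /j/, so [i] is inserted word-finally. → [knusiajifebamgaji].
/jutewuegwutuxob/: the form ends in the consonant /b/, so [i] is inserted word-finally. → [jutewuegwutuxobi].
/fosiewobwatuz/: the form ends in the consonant /z/, so [i] is inserted word-finally. → [fosiewobwatuzi].

knusiajifebamgaji, jutewuegwutuxobi, fosiewobwatuzi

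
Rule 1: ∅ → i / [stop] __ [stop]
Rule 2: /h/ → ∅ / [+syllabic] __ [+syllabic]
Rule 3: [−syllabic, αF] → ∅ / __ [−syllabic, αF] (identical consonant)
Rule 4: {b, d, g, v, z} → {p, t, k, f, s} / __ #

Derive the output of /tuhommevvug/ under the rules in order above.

tuomevuk

Rule 1 (stop-cluster i-epenthesis): no segment meets the environment; /tuhommevvug/ is unchanged.
Rule 2 (intervocalic h-deletion): /h/ occurs between vowels /u/ and /o/, so it deletes. /tuhommevvug/ → tuommevvug.
Rule 3 (degemination): /mm/ is a geminate; the first /m/ deletes. /vv/ is a geminate; the first /v/ deletes. /tuommevvug/ → tuomevug.
Rule 4 (final devoicing): /g/ is a voiced obstruent in word-final position, so it devoices to [k]. /tuomevug/ → tuomevuk.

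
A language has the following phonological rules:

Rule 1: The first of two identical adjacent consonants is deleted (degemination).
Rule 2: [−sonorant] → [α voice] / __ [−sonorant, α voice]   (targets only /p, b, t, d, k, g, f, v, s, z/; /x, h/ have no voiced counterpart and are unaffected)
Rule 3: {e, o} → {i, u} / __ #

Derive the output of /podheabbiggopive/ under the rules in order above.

Rule 1 (degemination): /bb/ is a geminate; the first /b/ deletes. /gg/ is a geminate; the first /g/ deletes. /podheabbiggopive/ → podheabigopive.
Rule 2 (regressive voicing assimilation): /d/ precedes the voiceless obstruent /h/, so it devoices to [t] by assimilation. /podheabigopive/ → potheabigopive.
Rule 3 (final vowel raising): /e/ is a mid vowel in word-final position, so it raises to [i]. /potheabigopive/ → potheabigopivi.

potheabigopivi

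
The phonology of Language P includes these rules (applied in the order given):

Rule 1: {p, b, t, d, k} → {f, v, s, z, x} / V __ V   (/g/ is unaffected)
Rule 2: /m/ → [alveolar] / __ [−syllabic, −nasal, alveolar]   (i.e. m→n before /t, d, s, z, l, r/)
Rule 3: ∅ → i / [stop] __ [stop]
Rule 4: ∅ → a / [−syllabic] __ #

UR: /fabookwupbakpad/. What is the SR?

favookwupibakipada

Rule 1 (intervocalic spirantization): /b/ is a stop between vowels /a/ and /o/, so it spirantizes to the fricative [v]. /fabookwupbakpad/ → favookwupbakpad.
Rule 2 (nasal place assimilation): no segment meets the environment; /favookwupbakpad/ is unchanged.
Rule 3 (stop-cluster i-epenthesis): /p/ and /b/ form a stop–stop cluster, so [i] is inserted between them. /k/ and /p/ form a stop–stop cluster, so [i] is inserted between them. /favookwupbakpad/ → favookwupibakipad.
Rule 4 (final a-epenthesis): the form ends in the consonant /d/, so [a] is inserted word-finally. /favookwupibakipad/ → favookwupibakipada.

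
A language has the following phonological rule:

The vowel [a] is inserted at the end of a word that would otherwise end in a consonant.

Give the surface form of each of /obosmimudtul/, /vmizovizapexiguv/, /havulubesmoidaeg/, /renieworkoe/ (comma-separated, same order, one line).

/obosmimudtul/: the form ends in the consonant /l/, so [a] is inserted word-finally. → [obosmimudtula].
/vmizovizapexiguv/: the form ends in the consonant /v/, so [a] is inserted word-finally. → [vmizovizapexiguva].
/havulubesmoidaeg/: the form ends in the consonant /g/, so [a] is inserted word-finally. → [havulubesmoidaega].
/renieworkoe/: the rule's environment is not met; surfaces unchanged as [renieworkoe].

obosmimudtula, vmizovizapexiguva, havulubesmoidaega, renieworkoe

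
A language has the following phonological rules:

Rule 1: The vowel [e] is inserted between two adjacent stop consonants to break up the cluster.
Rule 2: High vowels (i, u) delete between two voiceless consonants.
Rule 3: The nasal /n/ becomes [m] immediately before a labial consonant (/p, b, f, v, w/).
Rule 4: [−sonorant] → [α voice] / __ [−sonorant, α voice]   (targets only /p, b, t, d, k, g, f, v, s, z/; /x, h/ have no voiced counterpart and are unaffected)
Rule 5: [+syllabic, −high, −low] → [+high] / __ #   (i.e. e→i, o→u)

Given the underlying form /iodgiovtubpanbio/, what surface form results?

iodegioftubepambiu

Rule 1 (stop-cluster e-epenthesis): /d/ and /g/ form a stop–stop cluster, so [e] is inserted between them. /b/ and /p/ form a stop–stop cluster, so [e] is inserted between them. /iodgiovtubpanbio/ → iodegiovtubepanbio.
Rule 2 (high vowel syncope): no segment meets the environment; /iodegiovtubepanbio/ is unchanged.
Rule 3 (nasal place assimilation): /n/ precedes the labial consonant /b/, so it assimilates in place to [m]. /iodegiovtubepanbio/ → iodegiovtubepambio.
Rule 4 (regressive voicing assimilation): /v/ precedes the voiceless obstruent /t/, so it devoices to [f] by assimilation. /iodegiovtubepambio/ → iodegioftubepambio.
Rule 5 (final vowel raising): /o/ is a mid vowel in word-final position, so it raises to [u]. /iodegioftubepambio/ → iodegioftubepambiu.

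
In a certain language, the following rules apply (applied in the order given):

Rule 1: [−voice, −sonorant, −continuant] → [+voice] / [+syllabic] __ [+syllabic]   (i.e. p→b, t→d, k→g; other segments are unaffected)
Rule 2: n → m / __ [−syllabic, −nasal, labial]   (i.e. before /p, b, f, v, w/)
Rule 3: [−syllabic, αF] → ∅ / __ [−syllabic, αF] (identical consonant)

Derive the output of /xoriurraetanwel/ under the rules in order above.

Rule 1 (intervocalic voicing): /t/ is a voiceless stop between vowels /e/ and /a/, so it voices to [d]. /xoriurraetanwel/ → xoriurraedanwel.
Rule 2 (nasal place assimilation): /n/ precedes the labial consonant /w/, so it assimilates in place to [m]. /xoriurraedanwel/ → xoriurraedamwel.
Rule 3 (degemination): /rr/ is a geminate; the first /r/ deletes. /xoriurraedamwel/ → xoriuraedamwel.

xoriuraedamwel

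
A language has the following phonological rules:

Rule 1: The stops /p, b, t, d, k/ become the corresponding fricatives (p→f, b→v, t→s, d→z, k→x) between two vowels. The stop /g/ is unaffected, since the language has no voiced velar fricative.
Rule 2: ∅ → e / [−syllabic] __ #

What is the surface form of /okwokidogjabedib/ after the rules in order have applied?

Rule 1 (intervocalic spirantization): /k/ is a stop between vowels /o/ and /i/, so it spirantizes to the fricative [x]. /d/ is a stop between vowels /i/ and /o/, so it spirantizes to the fricative [z]. /b/ is a stop between vowels /a/ and /e/, so it spirantizes to the fricative [v]. /d/ is a stop between vowels /e/ and /i/, so it spirantizes to the fricative [z]. /okwokidogjabedib/ → okwoxizogjavezib.
Rule 2 (final e-epenthesis): the form ends in the consonant /b/, so [e] is inserted word-finally. /okwoxizogjavezib/ → okwoxizogjavezibe.

okwoxizogjavezibe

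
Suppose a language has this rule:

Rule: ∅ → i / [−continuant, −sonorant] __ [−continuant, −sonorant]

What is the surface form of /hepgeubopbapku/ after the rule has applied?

hepigeubopibapiku

/p/ and /g/ form a stop–stop cluster, so [i] is inserted between them.
/p/ and /b/ form a stop–stop cluster, so [i] is inserted between them.
/p/ and /k/ form a stop–stop cluster, so [i] is inserted between them.
Surface form: [hepigeubopibapiku].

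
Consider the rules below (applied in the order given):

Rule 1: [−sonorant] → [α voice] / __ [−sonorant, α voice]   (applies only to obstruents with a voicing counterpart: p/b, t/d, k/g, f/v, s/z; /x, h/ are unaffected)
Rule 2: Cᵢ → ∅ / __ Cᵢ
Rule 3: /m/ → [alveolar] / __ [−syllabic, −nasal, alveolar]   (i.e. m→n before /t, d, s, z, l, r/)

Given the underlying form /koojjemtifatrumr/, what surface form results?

Rule 1 (regressive voicing assimilation): no segment meets the environment; /koojjemtifatrumr/ is unchanged.
Rule 2 (degemination): /jj/ is a geminate; the first /j/ deletes. /koojjemtifatrumr/ → koojemtifatrumr.
Rule 3 (nasal place assimilation): /m/ precedes the alveolar consonant /t/, so it assimilates in place to [n]. /m/ precedes the alveolar consonant /r/, so it assimilates in place to [n]. /koojemtifatrumr/ → koojentifatrunr.

koojentifatrunr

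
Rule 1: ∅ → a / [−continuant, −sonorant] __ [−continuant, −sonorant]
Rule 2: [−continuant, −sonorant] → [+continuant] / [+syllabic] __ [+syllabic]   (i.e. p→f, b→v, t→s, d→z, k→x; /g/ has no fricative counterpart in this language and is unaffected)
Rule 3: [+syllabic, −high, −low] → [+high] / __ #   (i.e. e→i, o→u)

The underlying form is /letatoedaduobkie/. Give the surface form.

Rule 1 (stop-cluster a-epenthesis): /b/ and /k/ form a stop–stop cluster, so [a] is inserted between them. /letatoedaduobkie/ → letatoedaduobakie.
Rule 2 (intervocalic spirantization): /t/ is a stop between vowels /e/ and /a/, so it spirantizes to the fricative [s]. /t/ is a stop between vowels /a/ and /o/, so it spirantizes to the fricative [s]. /d/ is a stop between vowels /e/ and /a/, so it spirantizes to the fricative [z]. /d/ is a stop between vowels /a/ and /u/, so it spirantizes to the fricative [z]. /b/ is a stop between vowels /o/ and /a/, so it spirantizes to the fricative [v]. /k/ is a stop between vowels /a/ and /i/, so it spirantizes to the fricative [x]. /letatoedaduobakie/ → lesasoezazuovaxie.
Rule 3 (final vowel raising): /e/ is a mid vowel in word-final position, so it raises to [i]. /lesasoezazuovaxie/ → lesasoezazuovaxii.

lesasoezazuovaxii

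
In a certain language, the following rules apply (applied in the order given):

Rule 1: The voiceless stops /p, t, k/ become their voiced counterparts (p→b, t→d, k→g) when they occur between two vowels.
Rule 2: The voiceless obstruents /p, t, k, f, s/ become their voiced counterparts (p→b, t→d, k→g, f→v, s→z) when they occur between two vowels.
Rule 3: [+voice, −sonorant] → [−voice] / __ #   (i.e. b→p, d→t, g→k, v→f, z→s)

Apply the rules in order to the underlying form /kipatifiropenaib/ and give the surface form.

kibadivirobenaip

Rule 1 (intervocalic voicing): /p/ is a voiceless stop between vowels /i/ and /a/, so it voices to [b]. /t/ is a voiceless stop between vowels /a/ and /i/, so it voices to [d]. /p/ is a voiceless stop between vowels /o/ and /e/, so it voices to [b]. /kipatifiropenaib/ → kibadifirobenaib.
Rule 2 (intervocalic voicing): /f/ is a voiceless obstruent between vowels /i/ and /i/, so it voices to [v]. /kibadifirobenaib/ → kibadivirobenaib.
Rule 3 (final devoicing): /b/ is a voiced obstruent in word-final position, so it devoices to [p]. /kibadivirobenaib/ → kibadivirobenaip.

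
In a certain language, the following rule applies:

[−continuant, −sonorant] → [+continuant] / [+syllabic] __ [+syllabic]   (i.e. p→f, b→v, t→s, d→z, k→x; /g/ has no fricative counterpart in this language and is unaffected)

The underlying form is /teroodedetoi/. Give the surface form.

/d/ is a stop between vowels /o/ and /e/, so it spirantizes to the fricative [z].
/d/ is a stop between vowels /e/ and /e/, so it spirantizes to the fricative [z].
/t/ is a stop between vowels /e/ and /o/, so it spirantizes to the fricative [s].
The other instance of /t/ does not occur in the required environment and remains unchanged.
Surface form: [teroozezesoi].

teroozezesoi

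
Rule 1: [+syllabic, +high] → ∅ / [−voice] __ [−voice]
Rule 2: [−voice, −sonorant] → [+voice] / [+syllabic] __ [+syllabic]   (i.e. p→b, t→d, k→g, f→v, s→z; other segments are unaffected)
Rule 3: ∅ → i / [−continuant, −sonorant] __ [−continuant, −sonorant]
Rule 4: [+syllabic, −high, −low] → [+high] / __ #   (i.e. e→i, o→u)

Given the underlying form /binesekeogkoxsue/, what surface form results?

binezegeogikoxsui

Rule 1 (high vowel syncope): no segment meets the environment; /binesekeogkoxsue/ is unchanged.
Rule 2 (intervocalic voicing): /s/ is a voiceless obstruent between vowels /e/ and /e/, so it voices to [z]. /k/ is a voiceless obstruent between vowels /e/ and /e/, so it voices to [g]. /binesekeogkoxsue/ → binezegeogkoxsue.
Rule 3 (stop-cluster i-epenthesis): /g/ and /k/ form a stop–stop cluster, so [i] is inserted between them. /binezegeogkoxsue/ → binezegeogikoxsue.
Rule 4 (final vowel raising): /e/ is a mid vowel in word-final position, so it raises to [i]. /binezegeogikoxsue/ → binezegeogikoxsui.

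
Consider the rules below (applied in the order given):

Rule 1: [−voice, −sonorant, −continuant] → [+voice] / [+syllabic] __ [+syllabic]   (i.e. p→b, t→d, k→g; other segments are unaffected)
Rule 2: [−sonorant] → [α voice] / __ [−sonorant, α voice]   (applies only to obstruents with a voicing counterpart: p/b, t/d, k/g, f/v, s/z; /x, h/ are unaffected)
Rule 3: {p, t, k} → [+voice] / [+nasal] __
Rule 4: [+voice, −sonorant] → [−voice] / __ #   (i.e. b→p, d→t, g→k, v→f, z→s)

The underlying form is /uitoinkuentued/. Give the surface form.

Rule 1 (intervocalic voicing): /t/ is a voiceless stop between vowels /i/ and /o/, so it voices to [d]. /uitoinkuentued/ → uidoinkuentued.
Rule 2 (regressive voicing assimilation): no segment meets the environment; /uidoinkuentued/ is unchanged.
Rule 3 (post-nasal voicing): /k/ is a voiceless stop immediately after the nasal /n/, so it voices to [g]. /t/ is a voiceless stop immediately after the nasal /n/, so it voices to [d]. /uidoinkuentued/ → uidoinguendued.
Rule 4 (final devoicing): /d/ is a voiced obstruent in word-final position, so it devoices to [t]. /uidoinguendued/ → uidoinguenduet.

uidoinguenduet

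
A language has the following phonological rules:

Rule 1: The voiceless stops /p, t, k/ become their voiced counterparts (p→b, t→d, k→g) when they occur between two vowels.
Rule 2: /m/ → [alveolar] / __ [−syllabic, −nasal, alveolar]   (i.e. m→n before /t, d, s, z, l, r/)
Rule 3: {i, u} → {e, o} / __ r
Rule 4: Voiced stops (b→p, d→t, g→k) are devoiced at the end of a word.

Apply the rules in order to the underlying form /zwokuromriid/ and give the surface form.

zwogoronriit

Rule 1 (intervocalic voicing): /k/ is a voiceless stop between vowels /o/ and /u/, so it voices to [g]. /zwokuromriid/ → zwoguromriid.
Rule 2 (nasal place assimilation): /m/ precedes the alveolar consonant /r/, so it assimilates in place to [n]. /zwoguromriid/ → zwoguronriid.
Rule 3 (pre-rhotic lowering): /u/ is a high vowel immediately before /r/, so it lowers to [o]. /zwoguronriid/ → zwogoronriid.
Rule 4 (final devoicing): /d/ is a voiced stop in word-final position, so it devoices to [t]. /zwogoronriid/ → zwogoronriit.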